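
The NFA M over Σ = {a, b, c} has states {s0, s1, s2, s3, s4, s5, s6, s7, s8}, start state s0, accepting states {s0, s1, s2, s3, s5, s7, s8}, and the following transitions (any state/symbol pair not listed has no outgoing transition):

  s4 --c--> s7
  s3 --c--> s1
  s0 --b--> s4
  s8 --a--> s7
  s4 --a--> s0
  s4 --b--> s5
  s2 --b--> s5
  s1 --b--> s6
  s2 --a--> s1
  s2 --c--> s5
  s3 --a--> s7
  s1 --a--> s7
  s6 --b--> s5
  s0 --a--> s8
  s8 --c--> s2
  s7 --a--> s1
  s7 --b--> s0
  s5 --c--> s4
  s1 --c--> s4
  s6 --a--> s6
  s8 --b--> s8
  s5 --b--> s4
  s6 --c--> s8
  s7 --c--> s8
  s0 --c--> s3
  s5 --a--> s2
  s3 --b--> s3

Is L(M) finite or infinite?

infinite

State s8 is reachable from the start and can reach an accepting state, and it lies on the cycle s8 → s8.
Traversing that cycle any number of times yields accepted strings of unbounded length, so the language is infinite.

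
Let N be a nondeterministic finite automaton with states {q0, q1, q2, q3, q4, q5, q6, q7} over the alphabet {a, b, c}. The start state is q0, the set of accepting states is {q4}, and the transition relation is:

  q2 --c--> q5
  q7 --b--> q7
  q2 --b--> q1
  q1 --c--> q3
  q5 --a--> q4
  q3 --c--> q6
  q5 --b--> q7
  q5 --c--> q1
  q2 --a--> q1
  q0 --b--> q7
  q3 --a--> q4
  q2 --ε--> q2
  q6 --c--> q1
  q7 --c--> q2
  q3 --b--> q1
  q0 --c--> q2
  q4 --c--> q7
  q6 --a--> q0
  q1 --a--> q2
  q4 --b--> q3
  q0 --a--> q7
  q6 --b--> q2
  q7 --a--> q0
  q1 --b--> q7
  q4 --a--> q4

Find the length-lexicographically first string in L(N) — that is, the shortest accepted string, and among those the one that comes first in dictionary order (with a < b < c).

A breadth-first search from q0 reaches an accepting state first via the path q0 → q2 → q5 → q4 on input cca.
No string of length < 3 is accepted (BFS exhausts all shorter strings without reaching an accepting state), and cca is the lexicographically least accepting string of length 3.

cca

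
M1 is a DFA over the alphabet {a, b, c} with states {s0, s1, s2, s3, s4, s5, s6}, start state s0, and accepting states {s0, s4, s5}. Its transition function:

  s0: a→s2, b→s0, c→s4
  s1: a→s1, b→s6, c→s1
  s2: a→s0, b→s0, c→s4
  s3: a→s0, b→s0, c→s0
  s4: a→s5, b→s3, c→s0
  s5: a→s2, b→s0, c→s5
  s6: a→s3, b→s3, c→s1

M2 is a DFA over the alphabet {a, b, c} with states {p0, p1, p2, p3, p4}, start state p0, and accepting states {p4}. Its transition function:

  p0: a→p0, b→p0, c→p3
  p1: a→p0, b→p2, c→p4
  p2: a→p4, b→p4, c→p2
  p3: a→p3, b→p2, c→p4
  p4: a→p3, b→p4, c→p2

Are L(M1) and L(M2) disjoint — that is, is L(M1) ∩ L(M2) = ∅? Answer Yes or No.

No

The string cc is accepted by both M1 and M2.
Hence L(M1) ∩ L(M2) ≠ ∅.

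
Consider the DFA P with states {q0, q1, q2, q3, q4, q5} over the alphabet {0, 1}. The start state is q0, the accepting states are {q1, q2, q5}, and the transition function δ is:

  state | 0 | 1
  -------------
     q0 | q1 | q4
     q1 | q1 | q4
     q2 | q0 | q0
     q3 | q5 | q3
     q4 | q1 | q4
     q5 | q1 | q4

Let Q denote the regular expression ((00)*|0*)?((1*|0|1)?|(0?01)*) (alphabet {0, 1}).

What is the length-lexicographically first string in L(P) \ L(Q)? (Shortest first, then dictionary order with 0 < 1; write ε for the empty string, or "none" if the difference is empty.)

The string 10 is accepted by P but not by Q.
No shorter string lies in the difference, and 10 is the lexicographically first length-2 string in L(P) \ L(Q).

10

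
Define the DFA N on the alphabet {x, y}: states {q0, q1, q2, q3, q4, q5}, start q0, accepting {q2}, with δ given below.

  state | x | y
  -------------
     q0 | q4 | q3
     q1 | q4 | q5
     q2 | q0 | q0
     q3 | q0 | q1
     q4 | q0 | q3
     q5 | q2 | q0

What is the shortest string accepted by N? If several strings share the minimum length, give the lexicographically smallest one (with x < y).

yyyx

A breadth-first search from q0 reaches an accepting state first via the path q0 → q3 → q1 → q5 → q2 on input yyyx.
No string of length < 4 is accepted (BFS exhausts all shorter strings without reaching an accepting state), and yyyx is the lexicographically least accepting string of length 4.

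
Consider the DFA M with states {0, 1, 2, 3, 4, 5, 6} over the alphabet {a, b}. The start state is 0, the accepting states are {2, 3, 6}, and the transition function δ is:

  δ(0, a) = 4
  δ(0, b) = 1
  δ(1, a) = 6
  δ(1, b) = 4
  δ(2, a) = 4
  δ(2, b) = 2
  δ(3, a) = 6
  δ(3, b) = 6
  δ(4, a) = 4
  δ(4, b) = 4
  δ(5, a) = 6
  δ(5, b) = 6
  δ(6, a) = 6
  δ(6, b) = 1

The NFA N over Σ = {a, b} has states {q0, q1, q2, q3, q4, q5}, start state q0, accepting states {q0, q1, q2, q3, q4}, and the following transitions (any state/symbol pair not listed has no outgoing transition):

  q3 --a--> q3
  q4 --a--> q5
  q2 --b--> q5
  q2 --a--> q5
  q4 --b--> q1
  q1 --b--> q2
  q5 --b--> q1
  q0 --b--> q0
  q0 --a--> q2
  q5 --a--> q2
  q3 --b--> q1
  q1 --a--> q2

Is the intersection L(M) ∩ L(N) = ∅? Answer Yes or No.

No

The string ba is accepted by both M and N.
Hence L(M) ∩ L(N) ≠ ∅.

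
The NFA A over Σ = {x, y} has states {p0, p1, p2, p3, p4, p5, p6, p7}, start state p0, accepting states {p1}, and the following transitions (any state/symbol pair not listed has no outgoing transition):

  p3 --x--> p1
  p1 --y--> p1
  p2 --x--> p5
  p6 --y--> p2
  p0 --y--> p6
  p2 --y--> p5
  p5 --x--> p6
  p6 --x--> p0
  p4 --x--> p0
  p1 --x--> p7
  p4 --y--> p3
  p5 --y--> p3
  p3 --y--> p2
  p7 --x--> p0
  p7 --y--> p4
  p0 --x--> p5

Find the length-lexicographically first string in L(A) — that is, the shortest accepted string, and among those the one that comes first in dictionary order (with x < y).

xyx

A breadth-first search from p0 reaches an accepting state first via the path p0 → p5 → p3 → p1 on input xyx.
No string of length < 3 is accepted (BFS exhausts all shorter strings without reaching an accepting state), and xyx is the lexicographically least accepting string of length 3.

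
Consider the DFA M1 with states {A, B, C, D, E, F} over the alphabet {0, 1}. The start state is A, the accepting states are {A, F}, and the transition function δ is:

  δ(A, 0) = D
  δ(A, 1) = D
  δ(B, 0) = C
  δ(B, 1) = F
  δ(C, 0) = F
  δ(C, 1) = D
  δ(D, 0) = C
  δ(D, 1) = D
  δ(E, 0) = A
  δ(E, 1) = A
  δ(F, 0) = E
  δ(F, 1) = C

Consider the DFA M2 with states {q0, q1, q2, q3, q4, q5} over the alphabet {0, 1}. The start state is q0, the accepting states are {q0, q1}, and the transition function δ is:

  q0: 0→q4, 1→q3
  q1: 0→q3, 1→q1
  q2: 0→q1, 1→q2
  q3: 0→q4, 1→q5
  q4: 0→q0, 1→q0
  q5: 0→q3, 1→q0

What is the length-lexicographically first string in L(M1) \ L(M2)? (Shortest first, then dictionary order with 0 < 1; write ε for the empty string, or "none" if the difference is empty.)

000

The string 000 is accepted by M1 but not by M2.
No shorter string lies in the difference, and 000 is the lexicographically first length-3 string in L(M1) \ L(M2).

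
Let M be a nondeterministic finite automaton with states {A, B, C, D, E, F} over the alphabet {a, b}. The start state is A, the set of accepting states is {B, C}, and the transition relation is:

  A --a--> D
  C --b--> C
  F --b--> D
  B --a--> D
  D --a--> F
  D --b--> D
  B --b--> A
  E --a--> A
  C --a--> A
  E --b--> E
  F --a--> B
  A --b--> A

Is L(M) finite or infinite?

State A is reachable from the start and can reach an accepting state, and it lies on the cycle A → A.
Traversing that cycle any number of times yields accepted strings of unbounded length, so the language is infinite.

infinite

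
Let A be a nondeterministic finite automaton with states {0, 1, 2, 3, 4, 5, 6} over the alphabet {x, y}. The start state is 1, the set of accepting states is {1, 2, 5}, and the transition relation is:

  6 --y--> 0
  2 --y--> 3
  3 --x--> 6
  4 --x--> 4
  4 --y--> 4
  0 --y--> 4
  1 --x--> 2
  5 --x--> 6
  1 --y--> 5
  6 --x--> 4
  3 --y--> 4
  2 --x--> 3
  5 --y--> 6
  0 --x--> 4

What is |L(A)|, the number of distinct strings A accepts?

3

The useful subgraph on states {1, 2, 5} is acyclic, so L(A) is finite; the longest accepting path visits 2 useful states, giving maximum string length 1.
Counting accepting paths from 1 by length: 1 of length 0, 2 of length 1. Total 3.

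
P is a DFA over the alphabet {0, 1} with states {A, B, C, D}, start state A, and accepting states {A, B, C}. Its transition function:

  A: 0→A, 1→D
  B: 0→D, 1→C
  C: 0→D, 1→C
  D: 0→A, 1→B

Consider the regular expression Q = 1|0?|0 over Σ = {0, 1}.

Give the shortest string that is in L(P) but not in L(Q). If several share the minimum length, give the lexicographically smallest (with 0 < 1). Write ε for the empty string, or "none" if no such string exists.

00

The string 00 is accepted by P but not by Q.
No shorter string lies in the difference, and 00 is the lexicographically first length-2 string in L(P) \ L(Q).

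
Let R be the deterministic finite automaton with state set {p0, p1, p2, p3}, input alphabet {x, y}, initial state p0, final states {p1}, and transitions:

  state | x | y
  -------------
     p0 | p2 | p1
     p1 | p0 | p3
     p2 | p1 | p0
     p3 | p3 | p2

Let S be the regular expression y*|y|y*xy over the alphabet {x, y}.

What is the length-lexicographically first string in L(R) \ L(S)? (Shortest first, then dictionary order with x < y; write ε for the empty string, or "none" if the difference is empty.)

The string xx is accepted by R but not by S.
No shorter string lies in the difference, and xx is the lexicographically first length-2 string in L(R) \ L(S).

xx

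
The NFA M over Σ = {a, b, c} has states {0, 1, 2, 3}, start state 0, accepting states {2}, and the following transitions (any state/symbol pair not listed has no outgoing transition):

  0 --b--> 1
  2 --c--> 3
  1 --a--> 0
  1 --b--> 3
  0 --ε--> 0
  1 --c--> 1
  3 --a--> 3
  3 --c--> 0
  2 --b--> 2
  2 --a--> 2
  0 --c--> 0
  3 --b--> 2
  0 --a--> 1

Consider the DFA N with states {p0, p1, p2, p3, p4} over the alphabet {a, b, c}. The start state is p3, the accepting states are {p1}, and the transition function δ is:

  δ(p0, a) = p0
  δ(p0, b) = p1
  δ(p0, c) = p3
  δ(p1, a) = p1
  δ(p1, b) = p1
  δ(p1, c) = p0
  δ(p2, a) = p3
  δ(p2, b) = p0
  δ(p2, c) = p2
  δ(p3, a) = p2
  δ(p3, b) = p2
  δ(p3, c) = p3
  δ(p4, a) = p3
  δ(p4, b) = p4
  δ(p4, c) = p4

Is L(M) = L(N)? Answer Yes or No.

Exploring the product automaton M × N from the start pair (0, p3), following both machines on each input symbol, reaches 4 state pairs: (0, p3), (1, p2), (3, p0), (2, p1).
M accepts in {2} and N accepts in {p1}. In every reachable pair the two components are either both accepting — (2, p1) — or both non-accepting, so no string is accepted by exactly one of the machines: L(M) \ L(N) and L(N) \ L(M) are both empty.
Hence every string is accepted by M iff it is accepted by N, and the two languages coincide.

Yes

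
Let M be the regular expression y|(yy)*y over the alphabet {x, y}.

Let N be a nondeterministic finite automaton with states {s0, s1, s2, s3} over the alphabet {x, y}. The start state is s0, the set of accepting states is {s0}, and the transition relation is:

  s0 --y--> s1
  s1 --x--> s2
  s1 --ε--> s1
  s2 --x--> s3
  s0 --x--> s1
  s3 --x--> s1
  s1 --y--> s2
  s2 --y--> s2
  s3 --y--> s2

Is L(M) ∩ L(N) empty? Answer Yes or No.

Converting the expression M to a DFA (subset construction, then merging equivalent states) gives the minimal DFA with states {m0, m1, m2}, start state m0, accepting states {m2} and transitions m0: x→m1, y→m2; m1: x→m1, y→m1; m2: x→m1, y→m0.
Exploring the product automaton M × N from the start pair (m0, s0), following both machines on each input symbol, reaches 7 state pairs: (m0, s0), (m1, s1), (m2, s1), (m1, s2), (m0, s2), (m1, s3), (m2, s2).
M accepts in {m2} and N accepts in {s0}; no reachable pair has both components accepting, so no string drives both machines to acceptance simultaneously and L(M) ∩ L(N) = ∅.
So no string is accepted by both, and the intersection is empty.

Yes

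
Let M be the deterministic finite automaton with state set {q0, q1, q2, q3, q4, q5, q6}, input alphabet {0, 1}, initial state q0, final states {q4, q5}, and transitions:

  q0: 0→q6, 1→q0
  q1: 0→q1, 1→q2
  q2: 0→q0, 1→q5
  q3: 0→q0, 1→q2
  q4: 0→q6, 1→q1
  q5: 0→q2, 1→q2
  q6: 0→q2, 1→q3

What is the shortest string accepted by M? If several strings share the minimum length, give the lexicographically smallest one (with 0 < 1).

A breadth-first search from q0 reaches an accepting state first via the path q0 → q6 → q2 → q5 on input 001.
No string of length < 3 is accepted (BFS exhausts all shorter strings without reaching an accepting state), and 001 is the lexicographically least accepting string of length 3.

001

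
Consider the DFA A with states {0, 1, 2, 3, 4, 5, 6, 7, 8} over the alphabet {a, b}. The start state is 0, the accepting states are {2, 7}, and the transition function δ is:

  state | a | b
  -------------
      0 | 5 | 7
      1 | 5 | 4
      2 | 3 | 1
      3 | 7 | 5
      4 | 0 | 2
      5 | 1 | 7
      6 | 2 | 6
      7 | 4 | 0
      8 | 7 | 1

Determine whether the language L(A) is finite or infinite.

infinite

State 0 is reachable from the start and can reach an accepting state, and it lies on the cycle 0 → 5 → 1 → 4 → 0.
Traversing that cycle any number of times yields accepted strings of unbounded length, so the language is infinite.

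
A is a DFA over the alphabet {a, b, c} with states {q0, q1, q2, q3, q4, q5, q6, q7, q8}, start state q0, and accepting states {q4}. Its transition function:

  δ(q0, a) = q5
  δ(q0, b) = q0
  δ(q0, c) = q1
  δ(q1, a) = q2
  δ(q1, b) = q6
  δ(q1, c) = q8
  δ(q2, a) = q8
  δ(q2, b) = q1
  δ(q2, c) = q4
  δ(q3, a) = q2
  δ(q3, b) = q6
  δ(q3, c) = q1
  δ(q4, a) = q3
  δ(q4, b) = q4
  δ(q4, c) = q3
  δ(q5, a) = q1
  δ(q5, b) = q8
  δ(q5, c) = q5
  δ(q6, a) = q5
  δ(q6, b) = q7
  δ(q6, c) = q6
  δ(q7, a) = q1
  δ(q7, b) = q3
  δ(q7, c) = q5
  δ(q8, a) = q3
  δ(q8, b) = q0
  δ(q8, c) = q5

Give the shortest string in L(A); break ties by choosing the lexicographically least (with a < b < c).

cac

A breadth-first search from q0 reaches an accepting state first via the path q0 → q1 → q2 → q4 on input cac.
No string of length < 3 is accepted (BFS exhausts all shorter strings without reaching an accepting state), and cac is the lexicographically least accepting string of length 3.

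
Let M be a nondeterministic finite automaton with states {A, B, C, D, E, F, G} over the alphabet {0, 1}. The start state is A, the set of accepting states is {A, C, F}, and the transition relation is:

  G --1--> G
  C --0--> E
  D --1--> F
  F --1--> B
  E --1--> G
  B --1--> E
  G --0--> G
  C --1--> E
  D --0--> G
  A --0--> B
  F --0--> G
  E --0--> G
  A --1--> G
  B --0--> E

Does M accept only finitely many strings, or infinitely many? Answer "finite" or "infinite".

The useful states (reachable from A and able to reach an accepting state) are {A}.
Restricted to these states the transition graph has no cycle, so every accepting path has bounded length and L is finite.

finite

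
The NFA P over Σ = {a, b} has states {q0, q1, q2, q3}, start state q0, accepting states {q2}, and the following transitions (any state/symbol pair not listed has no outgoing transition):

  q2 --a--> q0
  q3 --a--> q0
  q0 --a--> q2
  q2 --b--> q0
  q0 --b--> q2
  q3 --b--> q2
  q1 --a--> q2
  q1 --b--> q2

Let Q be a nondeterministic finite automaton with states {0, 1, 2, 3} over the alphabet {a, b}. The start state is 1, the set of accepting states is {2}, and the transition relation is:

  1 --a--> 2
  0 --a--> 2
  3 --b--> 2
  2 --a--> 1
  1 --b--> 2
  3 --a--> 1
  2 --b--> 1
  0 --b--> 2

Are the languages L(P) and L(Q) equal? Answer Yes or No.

Exploring the product automaton P × Q from the start pair (q0, 1), following both machines on each input symbol, reaches 2 state pairs: (q0, 1), (q2, 2).
P accepts in {q2} and Q accepts in {2}. In every reachable pair the two components are either both accepting — (q2, 2) — or both non-accepting, so no string is accepted by exactly one of the machines: L(P) \ L(Q) and L(Q) \ L(P) are both empty.
Hence every string is accepted by P iff it is accepted by Q, and the two languages coincide.

Yes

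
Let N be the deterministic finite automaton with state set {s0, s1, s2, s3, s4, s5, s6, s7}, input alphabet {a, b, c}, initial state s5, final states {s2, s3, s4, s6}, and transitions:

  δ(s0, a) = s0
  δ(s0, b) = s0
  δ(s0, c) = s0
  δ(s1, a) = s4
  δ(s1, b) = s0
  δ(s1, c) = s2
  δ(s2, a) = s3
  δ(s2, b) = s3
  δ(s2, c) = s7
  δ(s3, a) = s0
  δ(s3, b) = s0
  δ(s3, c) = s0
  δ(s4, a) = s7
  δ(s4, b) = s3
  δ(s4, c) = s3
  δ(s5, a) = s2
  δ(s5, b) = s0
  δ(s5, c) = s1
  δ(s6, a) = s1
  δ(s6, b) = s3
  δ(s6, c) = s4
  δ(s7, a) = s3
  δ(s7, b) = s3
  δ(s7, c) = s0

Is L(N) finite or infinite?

The useful states (reachable from s5 and able to reach an accepting state) are {s1, s2, s3, s4, s5, s7}.
Restricted to these states the transition graph has no cycle, so every accepting path has bounded length and L is finite.

finite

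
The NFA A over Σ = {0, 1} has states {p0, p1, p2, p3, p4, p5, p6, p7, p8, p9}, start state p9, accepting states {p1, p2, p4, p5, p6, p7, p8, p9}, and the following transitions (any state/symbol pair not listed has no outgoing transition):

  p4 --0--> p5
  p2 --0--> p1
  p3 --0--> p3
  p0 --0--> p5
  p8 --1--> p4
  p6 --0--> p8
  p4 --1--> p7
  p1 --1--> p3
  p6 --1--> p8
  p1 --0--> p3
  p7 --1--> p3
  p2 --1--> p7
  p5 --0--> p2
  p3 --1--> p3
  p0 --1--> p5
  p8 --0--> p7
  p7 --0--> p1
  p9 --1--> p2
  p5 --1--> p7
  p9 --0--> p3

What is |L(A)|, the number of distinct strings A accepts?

The useful subgraph on states {p1, p2, p7, p9} is acyclic, so L(A) is finite; the longest accepting path visits 4 useful states, giving maximum string length 3.
Counting accepting paths from p9 by length: 1 of length 0, 1 of length 1, 2 of length 2, 1 of length 3. Total 5.

5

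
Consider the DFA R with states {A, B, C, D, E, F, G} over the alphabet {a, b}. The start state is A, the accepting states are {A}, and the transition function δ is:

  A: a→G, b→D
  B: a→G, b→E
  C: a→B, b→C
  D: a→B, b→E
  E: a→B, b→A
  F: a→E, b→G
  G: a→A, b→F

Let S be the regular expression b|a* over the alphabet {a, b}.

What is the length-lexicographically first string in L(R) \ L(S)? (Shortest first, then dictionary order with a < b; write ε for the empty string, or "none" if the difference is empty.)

bbb

The string bbb is accepted by R but not by S.
No shorter string lies in the difference, and bbb is the lexicographically first length-3 string in L(R) \ L(S).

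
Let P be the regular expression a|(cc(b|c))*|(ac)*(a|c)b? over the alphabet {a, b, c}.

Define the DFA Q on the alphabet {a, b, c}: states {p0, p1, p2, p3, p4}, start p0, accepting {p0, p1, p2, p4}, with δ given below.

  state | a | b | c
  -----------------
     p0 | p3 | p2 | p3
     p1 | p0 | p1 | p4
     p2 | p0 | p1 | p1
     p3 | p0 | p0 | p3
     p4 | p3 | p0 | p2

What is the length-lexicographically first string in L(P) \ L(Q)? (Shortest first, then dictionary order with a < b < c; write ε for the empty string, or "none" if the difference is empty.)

The string a is accepted by P but not by Q.
No shorter string lies in the difference, and a is the lexicographically first length-1 string in L(P) \ L(Q).

a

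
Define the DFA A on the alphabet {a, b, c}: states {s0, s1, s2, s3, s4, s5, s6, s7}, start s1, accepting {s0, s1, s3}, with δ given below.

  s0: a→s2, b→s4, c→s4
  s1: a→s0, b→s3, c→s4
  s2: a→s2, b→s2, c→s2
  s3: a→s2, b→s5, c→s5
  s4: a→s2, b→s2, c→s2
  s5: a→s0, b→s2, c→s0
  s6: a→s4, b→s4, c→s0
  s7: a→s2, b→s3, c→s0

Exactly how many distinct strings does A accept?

7

The useful subgraph on states {s0, s1, s3, s5} is acyclic, so L(A) is finite; the longest accepting path visits 4 useful states, giving maximum string length 3.
Counting accepting paths from s1 by length: 1 of length 0, 2 of length 1, 4 of length 3. Total 7.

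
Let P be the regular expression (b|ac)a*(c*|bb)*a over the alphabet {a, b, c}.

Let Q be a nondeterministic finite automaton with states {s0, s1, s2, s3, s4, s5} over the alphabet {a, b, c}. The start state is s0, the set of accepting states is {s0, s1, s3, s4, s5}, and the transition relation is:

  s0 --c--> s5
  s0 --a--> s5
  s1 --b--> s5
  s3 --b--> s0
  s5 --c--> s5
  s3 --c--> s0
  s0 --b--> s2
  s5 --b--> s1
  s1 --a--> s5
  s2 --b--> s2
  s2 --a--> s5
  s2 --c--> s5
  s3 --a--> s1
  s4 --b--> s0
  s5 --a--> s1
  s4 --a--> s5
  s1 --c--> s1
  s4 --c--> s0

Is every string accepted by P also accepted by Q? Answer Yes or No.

Yes

Converting the expression P to a DFA (subset construction, then merging equivalent states) gives the minimal DFA with states {p0, p1, p2, p3, p4, p5, p6, p7}, start state p0, accepting states {p4, p7} and transitions p0: a→p1, b→p2, c→p3; p1: a→p3, b→p3, c→p2; p2: a→p4, b→p5, c→p6; p3: a→p3, b→p3, c→p3; p4: a→p4, b→p5, c→p6; p5: a→p3, b→p6, c→p3; p6: a→p7, b→p5, c→p6; p7: a→p3, b→p3, c→p3.
Exploring the product automaton P × Q from the start pair (p0, s0), following both machines on each input symbol, reaches 16 state pairs: (p0, s0), (p1, s5), (p2, s2), (p3, s5), (p3, s1), (p2, s5), (p4, s5), (p5, s2), (p6, s5), (p4, s1), (p5, s1), (p6, s2), (p7, s1), (p5, s5), (p6, s1), (p7, s5).
P accepts in {p4, p7} and Q accepts in {s0, s1, s3, s4, s5}. The reachable pairs whose P-component is accepting are (p4, s5), (p4, s1), (p7, s1), (p7, s5); in each of them the Q-component is accepting too, so the product for L(P) \ L(Q) (P-component accepting, Q-component rejecting) has no reachable accepting pair and the difference is empty.
Hence every string in L(P) is also in L(Q).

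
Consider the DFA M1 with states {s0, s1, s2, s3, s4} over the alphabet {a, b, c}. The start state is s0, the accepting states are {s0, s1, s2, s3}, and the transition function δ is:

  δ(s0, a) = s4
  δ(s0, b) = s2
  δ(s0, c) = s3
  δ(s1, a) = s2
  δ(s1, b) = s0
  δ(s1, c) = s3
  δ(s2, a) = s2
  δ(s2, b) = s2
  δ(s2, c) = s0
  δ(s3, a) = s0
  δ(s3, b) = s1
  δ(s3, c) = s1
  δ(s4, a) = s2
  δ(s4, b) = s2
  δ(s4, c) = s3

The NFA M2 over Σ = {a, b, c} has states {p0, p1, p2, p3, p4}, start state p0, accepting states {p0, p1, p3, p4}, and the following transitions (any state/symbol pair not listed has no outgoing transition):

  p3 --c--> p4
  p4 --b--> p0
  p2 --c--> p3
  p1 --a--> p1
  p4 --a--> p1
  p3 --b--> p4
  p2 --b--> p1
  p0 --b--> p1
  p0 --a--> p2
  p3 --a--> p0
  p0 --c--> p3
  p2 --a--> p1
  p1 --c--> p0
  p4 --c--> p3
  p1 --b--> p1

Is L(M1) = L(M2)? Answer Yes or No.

Yes

Exploring the product automaton M1 × M2 from the start pair (s0, p0), following both machines on each input symbol, reaches 5 state pairs: (s0, p0), (s4, p2), (s2, p1), (s3, p3), (s1, p4).
M1 accepts in {s0, s1, s2, s3} and M2 accepts in {p0, p1, p3, p4}. In every reachable pair the two components are either both accepting — (s0, p0), (s2, p1), (s3, p3), (s1, p4) — or both non-accepting, so no string is accepted by exactly one of the machines: L(M1) \ L(M2) and L(M2) \ L(M1) are both empty.
Hence every string is accepted by M1 iff it is accepted by M2, and the two languages coincide.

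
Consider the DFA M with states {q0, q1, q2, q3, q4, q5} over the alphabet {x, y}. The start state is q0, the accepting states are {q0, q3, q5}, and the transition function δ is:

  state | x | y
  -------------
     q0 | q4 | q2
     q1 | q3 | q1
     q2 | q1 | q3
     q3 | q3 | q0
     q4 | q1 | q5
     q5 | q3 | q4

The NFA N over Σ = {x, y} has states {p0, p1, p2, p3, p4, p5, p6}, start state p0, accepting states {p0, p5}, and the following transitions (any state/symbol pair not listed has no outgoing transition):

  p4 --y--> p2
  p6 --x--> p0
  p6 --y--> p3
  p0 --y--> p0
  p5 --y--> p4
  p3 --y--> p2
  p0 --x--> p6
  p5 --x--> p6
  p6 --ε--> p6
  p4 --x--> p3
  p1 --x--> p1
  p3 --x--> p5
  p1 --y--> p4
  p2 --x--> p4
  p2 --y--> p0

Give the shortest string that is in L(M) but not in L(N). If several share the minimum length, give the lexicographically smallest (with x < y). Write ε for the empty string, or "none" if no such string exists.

The string xy is accepted by M but not by N.
No shorter string lies in the difference, and xy is the lexicographically first length-2 string in L(M) \ L(N).

xy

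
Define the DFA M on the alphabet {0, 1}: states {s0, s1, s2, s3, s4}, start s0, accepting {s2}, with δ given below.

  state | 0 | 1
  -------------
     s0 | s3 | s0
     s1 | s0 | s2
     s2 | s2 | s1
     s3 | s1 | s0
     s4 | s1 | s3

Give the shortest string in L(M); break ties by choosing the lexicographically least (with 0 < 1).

001

A breadth-first search from s0 reaches an accepting state first via the path s0 → s3 → s1 → s2 on input 001.
No string of length < 3 is accepted (BFS exhausts all shorter strings without reaching an accepting state), and 001 is the lexicographically least accepting string of length 3.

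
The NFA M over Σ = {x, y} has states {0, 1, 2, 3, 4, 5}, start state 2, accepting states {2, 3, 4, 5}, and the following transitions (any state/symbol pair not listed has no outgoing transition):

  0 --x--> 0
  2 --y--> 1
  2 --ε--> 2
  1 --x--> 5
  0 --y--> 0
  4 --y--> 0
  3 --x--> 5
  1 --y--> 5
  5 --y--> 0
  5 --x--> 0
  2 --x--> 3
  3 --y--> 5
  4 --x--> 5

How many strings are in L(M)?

6

The useful subgraph on states {1, 2, 3, 5} is acyclic, so L(M) is finite; the longest accepting path visits 3 useful states, giving maximum string length 2.
Counting accepting paths from 2 by length: 1 of length 0, 1 of length 1, 4 of length 2. Total 6.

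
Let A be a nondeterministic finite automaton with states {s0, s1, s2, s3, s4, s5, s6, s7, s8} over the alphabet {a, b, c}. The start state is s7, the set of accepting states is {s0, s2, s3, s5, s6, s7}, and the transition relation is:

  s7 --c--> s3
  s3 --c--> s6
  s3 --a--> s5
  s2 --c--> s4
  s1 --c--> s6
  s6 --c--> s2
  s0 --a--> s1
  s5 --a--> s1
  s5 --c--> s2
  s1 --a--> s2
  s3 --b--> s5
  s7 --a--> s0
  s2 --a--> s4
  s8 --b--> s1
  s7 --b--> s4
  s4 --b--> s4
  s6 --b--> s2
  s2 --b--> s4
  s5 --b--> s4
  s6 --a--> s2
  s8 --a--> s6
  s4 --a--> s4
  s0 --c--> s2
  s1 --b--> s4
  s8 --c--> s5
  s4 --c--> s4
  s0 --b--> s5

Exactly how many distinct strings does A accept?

The useful subgraph on states {s0, s1, s2, s3, s5, s6, s7} is acyclic, so L(A) is finite; the longest accepting path visits 6 useful states, giving maximum string length 5.
Counting accepting paths from s7 by length: 1 of length 0, 2 of length 1, 5 of length 2, 8 of length 3, 9 of length 4, 9 of length 5. Total 34.

34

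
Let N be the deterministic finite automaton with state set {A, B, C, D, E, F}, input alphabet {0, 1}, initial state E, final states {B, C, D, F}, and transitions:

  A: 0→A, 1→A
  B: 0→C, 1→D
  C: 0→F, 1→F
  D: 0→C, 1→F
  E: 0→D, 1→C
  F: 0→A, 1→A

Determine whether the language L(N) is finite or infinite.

The useful states (reachable from E and able to reach an accepting state) are {C, D, E, F}.
Restricted to these states the transition graph has no cycle, so every accepting path has bounded length and L is finite.

finite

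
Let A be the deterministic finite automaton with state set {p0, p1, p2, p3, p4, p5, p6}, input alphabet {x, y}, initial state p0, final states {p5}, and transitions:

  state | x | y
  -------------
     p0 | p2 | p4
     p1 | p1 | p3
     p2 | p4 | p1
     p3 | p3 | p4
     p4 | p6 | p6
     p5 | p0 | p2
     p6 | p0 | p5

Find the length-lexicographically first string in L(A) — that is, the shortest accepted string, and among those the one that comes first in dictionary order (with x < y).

A breadth-first search from p0 reaches an accepting state first via the path p0 → p4 → p6 → p5 on input yxy.
No string of length < 3 is accepted (BFS exhausts all shorter strings without reaching an accepting state), and yxy is the lexicographically least accepting string of length 3.

yxy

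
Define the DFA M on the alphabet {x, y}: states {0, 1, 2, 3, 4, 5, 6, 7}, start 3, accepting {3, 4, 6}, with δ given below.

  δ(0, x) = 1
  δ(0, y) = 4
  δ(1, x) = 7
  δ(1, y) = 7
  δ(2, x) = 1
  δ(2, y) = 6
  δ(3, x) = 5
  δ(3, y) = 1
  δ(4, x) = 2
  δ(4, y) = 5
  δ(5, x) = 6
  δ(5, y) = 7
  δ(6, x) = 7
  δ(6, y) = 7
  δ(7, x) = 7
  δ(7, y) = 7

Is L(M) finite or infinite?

The useful states (reachable from 3 and able to reach an accepting state) are {3, 5, 6}.
Restricted to these states the transition graph has no cycle, so every accepting path has bounded length and L is finite.

finite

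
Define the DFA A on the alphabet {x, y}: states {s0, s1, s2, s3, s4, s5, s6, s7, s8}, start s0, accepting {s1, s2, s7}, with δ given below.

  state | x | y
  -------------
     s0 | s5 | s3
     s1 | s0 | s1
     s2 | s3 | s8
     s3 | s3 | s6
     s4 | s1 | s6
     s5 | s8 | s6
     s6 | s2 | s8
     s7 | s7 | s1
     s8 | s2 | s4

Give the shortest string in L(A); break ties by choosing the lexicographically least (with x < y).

A breadth-first search from s0 reaches an accepting state first via the path s0 → s5 → s8 → s2 on input xxx.
No string of length < 3 is accepted (BFS exhausts all shorter strings without reaching an accepting state), and xxx is the lexicographically least accepting string of length 3.

xxx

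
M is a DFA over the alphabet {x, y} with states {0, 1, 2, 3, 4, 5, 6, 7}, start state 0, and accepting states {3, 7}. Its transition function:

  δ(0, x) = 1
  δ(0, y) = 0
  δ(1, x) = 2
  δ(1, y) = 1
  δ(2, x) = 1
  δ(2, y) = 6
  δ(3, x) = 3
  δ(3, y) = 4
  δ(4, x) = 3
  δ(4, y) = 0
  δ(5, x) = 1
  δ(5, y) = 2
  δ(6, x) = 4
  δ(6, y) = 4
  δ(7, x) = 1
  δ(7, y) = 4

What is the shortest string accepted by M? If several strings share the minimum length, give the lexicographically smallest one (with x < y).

xxyxx

A breadth-first search from 0 reaches an accepting state first via the path 0 → 1 → 2 → 6 → 4 → 3 on input xxyxx.
No string of length < 5 is accepted (BFS exhausts all shorter strings without reaching an accepting state), and xxyxx is the lexicographically least accepting string of length 5.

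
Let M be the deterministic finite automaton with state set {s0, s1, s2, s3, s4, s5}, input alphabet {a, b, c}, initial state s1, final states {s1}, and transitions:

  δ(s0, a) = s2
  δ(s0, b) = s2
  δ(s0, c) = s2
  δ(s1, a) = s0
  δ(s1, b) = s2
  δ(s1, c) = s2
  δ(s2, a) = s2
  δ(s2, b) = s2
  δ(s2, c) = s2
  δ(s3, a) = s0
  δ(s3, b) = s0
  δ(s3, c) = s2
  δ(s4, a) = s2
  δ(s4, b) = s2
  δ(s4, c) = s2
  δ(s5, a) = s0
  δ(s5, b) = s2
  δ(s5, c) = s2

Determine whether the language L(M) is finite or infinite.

finite

The useful states (reachable from s1 and able to reach an accepting state) are {s1}.
Restricted to these states the transition graph has no cycle, so every accepting path has bounded length and L is finite.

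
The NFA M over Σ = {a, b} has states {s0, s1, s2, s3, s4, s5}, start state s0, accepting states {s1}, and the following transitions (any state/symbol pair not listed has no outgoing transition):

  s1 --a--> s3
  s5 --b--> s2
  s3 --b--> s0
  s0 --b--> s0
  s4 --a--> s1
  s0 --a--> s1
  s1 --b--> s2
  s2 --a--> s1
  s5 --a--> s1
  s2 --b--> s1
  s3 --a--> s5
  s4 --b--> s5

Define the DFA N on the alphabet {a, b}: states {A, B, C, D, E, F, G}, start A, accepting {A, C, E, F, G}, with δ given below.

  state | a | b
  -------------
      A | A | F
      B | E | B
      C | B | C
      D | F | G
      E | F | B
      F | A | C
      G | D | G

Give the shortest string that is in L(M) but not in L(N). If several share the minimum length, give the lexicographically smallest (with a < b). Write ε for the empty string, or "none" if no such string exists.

The string bba is accepted by M but not by N.
No shorter string lies in the difference, and bba is the lexicographically first length-3 string in L(M) \ L(N).

bba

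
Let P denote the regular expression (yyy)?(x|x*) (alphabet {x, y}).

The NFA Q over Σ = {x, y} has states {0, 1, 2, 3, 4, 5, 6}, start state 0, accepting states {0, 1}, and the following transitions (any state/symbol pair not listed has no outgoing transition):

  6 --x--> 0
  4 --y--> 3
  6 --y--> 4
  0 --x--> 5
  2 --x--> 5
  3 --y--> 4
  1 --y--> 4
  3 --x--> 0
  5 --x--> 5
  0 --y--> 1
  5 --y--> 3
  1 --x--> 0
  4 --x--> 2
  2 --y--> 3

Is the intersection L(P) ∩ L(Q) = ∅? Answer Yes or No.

The empty string ε is accepted by both P and Q.
Hence L(P) ∩ L(Q) ≠ ∅.

No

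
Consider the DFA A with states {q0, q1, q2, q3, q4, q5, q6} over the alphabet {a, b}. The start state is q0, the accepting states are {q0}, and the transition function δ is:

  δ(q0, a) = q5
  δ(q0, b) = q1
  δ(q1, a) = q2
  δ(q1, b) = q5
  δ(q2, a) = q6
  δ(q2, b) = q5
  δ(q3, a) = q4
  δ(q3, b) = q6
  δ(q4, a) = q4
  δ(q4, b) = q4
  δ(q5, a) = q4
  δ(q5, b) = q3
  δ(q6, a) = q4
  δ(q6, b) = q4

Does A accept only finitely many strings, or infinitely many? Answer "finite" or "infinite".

finite

The useful states (reachable from q0 and able to reach an accepting state) are {q0}.
Restricted to these states the transition graph has no cycle, so every accepting path has bounded length and L is finite.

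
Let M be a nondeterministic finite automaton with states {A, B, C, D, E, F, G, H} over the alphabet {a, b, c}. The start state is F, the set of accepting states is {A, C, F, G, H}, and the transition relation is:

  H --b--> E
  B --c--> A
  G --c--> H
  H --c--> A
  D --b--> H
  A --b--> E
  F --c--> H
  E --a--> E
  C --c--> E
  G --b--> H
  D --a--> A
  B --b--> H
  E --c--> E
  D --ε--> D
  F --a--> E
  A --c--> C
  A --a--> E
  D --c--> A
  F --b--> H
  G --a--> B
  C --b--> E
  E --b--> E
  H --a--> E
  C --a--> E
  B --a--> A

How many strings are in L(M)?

7

The useful subgraph on states {A, C, F, H} is acyclic, so L(M) is finite; the longest accepting path visits 4 useful states, giving maximum string length 3.
Counting accepting paths from F by length: 1 of length 0, 2 of length 1, 2 of length 2, 2 of length 3. Total 7.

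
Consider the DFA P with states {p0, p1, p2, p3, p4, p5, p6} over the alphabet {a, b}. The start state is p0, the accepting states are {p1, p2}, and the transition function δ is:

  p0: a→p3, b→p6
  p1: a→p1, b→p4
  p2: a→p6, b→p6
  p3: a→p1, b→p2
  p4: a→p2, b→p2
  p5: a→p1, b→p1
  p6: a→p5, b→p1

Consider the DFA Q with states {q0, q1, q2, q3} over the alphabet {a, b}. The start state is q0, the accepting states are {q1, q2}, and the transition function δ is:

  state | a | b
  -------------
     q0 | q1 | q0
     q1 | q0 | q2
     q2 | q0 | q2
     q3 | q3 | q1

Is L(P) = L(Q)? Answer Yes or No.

No

The string aa is accepted by P but rejected by Q.
So L(P) ≠ L(Q).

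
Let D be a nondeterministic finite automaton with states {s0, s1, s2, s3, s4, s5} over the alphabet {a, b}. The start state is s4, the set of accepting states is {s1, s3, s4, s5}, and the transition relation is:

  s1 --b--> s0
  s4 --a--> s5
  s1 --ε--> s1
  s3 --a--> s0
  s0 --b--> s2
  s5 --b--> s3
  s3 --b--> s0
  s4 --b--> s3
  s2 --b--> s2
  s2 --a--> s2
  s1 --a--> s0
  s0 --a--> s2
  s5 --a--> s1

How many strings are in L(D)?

5

The useful subgraph on states {s1, s3, s4, s5} is acyclic, so L(D) is finite; the longest accepting path visits 3 useful states, giving maximum string length 2.
Counting accepting paths from s4 by length: 1 of length 0, 2 of length 1, 2 of length 2. Total 5.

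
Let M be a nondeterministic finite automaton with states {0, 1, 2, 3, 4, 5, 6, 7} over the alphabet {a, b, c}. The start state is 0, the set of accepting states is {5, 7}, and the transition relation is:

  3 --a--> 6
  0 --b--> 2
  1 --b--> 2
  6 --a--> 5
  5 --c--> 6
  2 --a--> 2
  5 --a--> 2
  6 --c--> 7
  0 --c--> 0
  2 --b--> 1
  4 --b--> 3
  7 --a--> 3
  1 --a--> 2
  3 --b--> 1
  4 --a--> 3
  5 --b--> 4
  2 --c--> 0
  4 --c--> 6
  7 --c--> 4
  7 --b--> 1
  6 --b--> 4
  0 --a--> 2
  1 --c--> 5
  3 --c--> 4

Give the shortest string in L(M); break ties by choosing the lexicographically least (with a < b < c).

A breadth-first search from 0 reaches an accepting state first via the path 0 → 2 → 1 → 5 on input abc.
No string of length < 3 is accepted (BFS exhausts all shorter strings without reaching an accepting state), and abc is the lexicographically least accepting string of length 3.

abc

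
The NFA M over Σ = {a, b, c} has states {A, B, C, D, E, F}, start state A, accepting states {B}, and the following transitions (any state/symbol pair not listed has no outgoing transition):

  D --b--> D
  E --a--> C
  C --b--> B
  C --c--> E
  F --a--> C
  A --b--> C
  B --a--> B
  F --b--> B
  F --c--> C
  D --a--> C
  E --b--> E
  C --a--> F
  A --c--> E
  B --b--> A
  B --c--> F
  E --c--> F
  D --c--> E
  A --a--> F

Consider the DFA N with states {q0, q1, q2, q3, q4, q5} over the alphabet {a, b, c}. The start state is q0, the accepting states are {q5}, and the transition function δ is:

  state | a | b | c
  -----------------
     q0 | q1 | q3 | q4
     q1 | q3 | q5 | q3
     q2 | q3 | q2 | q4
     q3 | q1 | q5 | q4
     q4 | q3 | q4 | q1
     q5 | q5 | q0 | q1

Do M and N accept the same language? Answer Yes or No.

Yes

Exploring the product automaton M × N from the start pair (A, q0), following both machines on each input symbol, reaches 5 state pairs: (A, q0), (F, q1), (C, q3), (E, q4), (B, q5).
M accepts in {B} and N accepts in {q5}. In every reachable pair the two components are either both accepting — (B, q5) — or both non-accepting, so no string is accepted by exactly one of the machines: L(M) \ L(N) and L(N) \ L(M) are both empty.
Hence every string is accepted by M iff it is accepted by N, and the two languages coincide.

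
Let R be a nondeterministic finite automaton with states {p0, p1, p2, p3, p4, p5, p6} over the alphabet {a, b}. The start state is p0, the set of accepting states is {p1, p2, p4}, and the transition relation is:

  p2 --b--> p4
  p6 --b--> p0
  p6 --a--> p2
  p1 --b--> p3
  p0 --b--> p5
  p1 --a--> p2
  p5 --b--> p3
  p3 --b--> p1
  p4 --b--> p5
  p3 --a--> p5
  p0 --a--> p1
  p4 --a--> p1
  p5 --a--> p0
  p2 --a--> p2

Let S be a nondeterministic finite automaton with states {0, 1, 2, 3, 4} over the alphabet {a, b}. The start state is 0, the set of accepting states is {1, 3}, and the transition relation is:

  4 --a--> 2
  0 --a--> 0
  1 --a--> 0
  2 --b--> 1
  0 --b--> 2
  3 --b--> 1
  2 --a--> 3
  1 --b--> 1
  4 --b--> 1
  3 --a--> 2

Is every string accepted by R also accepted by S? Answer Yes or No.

The string a is in L(R) but not in L(S).
So L(R) ⊄ L(S).

No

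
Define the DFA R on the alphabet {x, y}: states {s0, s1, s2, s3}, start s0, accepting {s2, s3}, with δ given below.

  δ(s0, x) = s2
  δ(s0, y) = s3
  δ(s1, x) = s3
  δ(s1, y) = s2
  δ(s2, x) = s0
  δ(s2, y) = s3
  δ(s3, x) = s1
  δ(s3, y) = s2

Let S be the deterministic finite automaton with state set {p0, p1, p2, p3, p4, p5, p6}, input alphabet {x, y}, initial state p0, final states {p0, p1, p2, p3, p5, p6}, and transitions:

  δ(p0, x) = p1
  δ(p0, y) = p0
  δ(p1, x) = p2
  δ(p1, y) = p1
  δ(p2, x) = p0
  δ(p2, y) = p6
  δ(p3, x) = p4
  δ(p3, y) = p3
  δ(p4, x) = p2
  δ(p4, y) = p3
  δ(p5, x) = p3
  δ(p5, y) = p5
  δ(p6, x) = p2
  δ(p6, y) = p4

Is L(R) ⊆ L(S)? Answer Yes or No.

The string xxyy is in L(R) but not in L(S).
So L(R) ⊄ L(S).

No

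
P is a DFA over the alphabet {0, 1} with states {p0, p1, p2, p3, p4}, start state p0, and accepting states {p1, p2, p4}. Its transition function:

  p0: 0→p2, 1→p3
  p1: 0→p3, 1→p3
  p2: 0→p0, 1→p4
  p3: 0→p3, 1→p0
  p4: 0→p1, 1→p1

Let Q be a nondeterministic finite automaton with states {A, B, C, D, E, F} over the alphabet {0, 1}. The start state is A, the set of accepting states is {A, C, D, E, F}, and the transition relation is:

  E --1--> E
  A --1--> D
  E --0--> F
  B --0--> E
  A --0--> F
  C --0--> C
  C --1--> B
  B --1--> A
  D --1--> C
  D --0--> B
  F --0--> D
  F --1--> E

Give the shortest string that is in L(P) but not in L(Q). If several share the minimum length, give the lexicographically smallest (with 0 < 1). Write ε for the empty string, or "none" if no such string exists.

The string 000 is accepted by P but not by Q.
No shorter string lies in the difference, and 000 is the lexicographically first length-3 string in L(P) \ L(Q).

000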